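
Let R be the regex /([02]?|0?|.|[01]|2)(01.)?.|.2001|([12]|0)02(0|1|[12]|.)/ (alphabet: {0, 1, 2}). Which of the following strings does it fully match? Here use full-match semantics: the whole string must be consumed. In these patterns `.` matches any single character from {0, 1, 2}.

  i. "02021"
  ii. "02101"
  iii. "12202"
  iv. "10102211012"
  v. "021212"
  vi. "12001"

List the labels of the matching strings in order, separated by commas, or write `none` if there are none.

i → no match
ii → no match
iii → no match
iv → no match
v → no match
vi → match

vi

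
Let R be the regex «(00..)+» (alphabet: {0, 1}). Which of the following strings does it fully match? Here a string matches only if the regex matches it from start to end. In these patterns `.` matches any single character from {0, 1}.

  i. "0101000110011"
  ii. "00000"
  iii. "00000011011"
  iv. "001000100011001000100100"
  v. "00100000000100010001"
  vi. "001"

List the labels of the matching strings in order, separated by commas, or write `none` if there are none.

i → no match — must start with "00"
ii. "00000" → no match
iii. "00000011011" → no match
iv → no match
v → match
vi. "001" → no match

v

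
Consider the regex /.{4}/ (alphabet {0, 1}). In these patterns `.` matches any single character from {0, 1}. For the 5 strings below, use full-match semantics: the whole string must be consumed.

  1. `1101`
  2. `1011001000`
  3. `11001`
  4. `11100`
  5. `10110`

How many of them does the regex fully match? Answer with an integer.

1

1 → match
2 → no match
3 → no match
4 → no match
5 → no match
Total matched: 1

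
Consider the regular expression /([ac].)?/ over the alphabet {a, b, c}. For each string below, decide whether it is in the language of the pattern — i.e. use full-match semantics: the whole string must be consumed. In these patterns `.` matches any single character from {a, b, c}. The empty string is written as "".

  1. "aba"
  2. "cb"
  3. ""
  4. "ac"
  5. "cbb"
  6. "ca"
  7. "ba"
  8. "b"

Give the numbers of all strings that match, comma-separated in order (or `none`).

2, 3, 4, 6

1 → no match
2 → match
3 → match
4 → match
5 → no match
6 → match
7 → no match
8 → no match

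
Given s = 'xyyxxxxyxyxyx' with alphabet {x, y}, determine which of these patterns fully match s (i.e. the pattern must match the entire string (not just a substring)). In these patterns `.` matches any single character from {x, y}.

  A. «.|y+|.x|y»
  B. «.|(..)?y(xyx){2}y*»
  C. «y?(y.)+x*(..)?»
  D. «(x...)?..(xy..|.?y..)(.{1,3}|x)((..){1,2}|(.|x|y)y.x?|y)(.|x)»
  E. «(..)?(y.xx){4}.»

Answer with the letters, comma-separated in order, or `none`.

D

A → no match
B → no match
C → no match
D → match
E → no match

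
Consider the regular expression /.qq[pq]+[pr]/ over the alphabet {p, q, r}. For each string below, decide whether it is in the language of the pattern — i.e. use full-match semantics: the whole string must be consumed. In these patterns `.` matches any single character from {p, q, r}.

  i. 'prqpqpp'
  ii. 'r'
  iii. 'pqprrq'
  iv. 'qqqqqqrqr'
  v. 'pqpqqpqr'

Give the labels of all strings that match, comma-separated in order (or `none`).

i → no match
ii → no match
iii → no match
iv → no match
v → no match

none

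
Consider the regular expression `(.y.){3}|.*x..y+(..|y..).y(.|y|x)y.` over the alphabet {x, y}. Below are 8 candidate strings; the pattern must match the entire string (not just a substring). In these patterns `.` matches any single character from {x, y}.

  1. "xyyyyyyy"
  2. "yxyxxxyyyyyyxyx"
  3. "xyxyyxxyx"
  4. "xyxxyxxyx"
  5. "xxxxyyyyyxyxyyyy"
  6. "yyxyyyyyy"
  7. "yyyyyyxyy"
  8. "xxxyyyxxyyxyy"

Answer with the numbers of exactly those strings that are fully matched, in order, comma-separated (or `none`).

2, 3, 4, 5, 6, 7, 8

1 → no match
2 → match
3 → match
4 → match
5 → match
6 → match
7 → match
8 → match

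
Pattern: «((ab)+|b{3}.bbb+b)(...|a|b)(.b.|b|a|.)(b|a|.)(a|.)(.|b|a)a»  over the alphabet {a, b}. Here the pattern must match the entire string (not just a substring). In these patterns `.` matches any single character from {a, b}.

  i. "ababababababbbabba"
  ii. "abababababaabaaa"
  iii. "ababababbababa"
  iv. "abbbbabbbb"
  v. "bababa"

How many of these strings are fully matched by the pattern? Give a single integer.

3

i → match
ii → match
iii → match
iv → no match — must end with "a"
v → no match
Total matched: 3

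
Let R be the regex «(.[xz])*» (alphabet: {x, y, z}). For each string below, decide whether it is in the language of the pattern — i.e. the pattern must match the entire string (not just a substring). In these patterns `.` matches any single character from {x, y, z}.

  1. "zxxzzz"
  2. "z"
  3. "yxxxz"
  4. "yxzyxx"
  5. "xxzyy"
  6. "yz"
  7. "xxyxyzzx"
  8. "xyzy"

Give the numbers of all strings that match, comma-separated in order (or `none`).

1, 6, 7

1 → match
2 → no match
3 → no match
4 → no match
5 → no match
6 → match
7 → match
8 → no match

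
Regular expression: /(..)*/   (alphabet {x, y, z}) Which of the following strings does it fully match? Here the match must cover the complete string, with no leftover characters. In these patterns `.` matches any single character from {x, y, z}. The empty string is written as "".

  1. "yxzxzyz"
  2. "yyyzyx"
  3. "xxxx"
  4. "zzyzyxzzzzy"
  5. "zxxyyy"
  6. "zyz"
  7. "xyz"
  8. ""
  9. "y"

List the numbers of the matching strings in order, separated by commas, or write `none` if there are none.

1 → no match
2 → match
3 → match
4 → no match
5 → match
6 → no match
7 → no match
8 → match
9 → no match

2, 3, 5, 8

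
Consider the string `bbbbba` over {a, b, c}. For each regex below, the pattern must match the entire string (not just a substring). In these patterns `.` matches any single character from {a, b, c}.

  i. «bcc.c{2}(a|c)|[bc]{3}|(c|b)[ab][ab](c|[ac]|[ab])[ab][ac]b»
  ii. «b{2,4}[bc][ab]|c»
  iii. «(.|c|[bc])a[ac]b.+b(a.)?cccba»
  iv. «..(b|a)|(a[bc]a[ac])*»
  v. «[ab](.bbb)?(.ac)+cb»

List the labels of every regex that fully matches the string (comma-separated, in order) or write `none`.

ii

i → no match
ii → match
iii → no match — must end with `cccba`
iv → no match
v → no match — must end with `accb`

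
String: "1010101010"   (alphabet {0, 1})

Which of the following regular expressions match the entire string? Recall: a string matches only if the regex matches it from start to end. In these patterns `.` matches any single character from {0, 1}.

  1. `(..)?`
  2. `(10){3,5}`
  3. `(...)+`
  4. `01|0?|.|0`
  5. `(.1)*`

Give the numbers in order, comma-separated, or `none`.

1 → no match
2 → match
3 → no match
4 → no match
5 → no match

2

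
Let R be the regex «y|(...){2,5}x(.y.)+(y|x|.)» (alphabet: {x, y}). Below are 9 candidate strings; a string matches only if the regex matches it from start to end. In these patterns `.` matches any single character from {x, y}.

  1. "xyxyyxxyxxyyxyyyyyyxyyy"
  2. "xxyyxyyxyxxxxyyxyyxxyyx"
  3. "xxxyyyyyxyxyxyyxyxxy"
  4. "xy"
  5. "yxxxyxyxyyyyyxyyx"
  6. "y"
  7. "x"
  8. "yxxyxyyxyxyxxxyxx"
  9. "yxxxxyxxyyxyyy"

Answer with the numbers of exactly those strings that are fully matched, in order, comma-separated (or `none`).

1, 2, 6, 8, 9

1 → match
2 → match
3 → no match
4. "xy" → no match
5 → no match
6. "y" → match
7. "x" → no match
8 → match
9 → match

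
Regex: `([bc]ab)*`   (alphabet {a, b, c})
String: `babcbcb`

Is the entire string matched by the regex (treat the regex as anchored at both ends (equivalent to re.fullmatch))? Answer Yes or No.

No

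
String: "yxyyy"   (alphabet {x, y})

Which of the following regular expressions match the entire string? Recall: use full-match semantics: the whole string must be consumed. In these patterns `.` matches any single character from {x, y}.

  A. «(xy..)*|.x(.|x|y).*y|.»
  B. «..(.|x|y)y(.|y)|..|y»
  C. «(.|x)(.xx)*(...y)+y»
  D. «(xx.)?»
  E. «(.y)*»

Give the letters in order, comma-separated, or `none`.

A, B

A → match
B → match
C → no match
D → no match
E → no match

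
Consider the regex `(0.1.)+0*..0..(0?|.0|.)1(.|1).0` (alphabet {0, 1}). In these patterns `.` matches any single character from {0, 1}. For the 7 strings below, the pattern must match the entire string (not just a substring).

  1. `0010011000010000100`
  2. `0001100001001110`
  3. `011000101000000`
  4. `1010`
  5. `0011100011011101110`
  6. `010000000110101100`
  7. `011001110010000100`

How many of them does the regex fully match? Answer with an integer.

0

1 → no match
2 → no match
3 → no match
4 → no match — must start with `0`
5 → no match
6 → no match
7 → no match
Total matched: 0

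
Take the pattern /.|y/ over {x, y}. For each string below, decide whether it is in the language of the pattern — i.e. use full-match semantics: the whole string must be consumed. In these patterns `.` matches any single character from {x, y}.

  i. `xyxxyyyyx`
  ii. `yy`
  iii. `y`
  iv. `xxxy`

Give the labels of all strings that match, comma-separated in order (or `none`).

i. `xyxxyyyyx` → no match
ii. `yy` → no match
iii. `y` → match
iv. `xxxy` → no match

iii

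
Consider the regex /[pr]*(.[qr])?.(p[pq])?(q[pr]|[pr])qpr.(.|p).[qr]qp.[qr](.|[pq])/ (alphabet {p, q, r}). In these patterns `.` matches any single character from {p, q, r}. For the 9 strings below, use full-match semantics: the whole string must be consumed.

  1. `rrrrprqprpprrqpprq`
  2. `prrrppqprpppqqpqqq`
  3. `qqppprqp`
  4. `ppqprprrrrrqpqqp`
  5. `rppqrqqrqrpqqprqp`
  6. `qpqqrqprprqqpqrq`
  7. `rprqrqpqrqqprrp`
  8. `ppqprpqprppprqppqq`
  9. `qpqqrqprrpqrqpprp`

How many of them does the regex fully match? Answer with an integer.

1 → match
2 → match
3 → no match
4 → no match
5 → no match
6 → no match
7 → no match
8 → no match
9 → match
Total matched: 3

3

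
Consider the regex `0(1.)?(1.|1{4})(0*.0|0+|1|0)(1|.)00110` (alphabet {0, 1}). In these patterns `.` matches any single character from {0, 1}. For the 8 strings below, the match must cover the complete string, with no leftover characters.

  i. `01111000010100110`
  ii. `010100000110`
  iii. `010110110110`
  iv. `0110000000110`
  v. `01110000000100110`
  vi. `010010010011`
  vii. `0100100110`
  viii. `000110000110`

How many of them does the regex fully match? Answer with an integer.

i → match
ii → match
iii → no match — must end with `00110`
iv → match
v → match
vi → no match — must end with `00110`
vii → match
viii → no match
Total matched: 5

5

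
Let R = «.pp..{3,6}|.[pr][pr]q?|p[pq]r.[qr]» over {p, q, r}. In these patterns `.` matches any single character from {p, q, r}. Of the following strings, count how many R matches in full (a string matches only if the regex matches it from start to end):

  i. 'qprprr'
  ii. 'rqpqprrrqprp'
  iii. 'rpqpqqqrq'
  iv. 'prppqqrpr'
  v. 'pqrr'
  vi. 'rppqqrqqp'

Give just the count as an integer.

i → no match
ii → no match
iii → no match
iv → no match
v → no match
vi → match
Total matched: 1

1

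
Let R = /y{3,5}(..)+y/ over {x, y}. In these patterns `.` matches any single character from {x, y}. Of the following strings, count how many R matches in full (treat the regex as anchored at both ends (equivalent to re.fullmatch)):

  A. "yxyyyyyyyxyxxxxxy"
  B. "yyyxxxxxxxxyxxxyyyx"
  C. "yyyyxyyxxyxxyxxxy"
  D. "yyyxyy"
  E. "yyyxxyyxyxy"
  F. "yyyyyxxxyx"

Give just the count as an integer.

A → no match
B → no match — must end with "y"
C → match
D → match
E → no match
F → no match — must end with "y"
Total matched: 2

2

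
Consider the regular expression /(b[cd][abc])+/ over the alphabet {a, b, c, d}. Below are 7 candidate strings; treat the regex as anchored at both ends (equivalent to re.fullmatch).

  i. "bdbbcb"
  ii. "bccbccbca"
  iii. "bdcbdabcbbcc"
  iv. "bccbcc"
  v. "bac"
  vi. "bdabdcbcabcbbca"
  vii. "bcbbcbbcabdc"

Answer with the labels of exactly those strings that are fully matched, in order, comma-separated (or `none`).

i, ii, iii, iv, vi, vii

i → match
ii → match
iii → match
iv → match
v → no match
vi → match
vii → match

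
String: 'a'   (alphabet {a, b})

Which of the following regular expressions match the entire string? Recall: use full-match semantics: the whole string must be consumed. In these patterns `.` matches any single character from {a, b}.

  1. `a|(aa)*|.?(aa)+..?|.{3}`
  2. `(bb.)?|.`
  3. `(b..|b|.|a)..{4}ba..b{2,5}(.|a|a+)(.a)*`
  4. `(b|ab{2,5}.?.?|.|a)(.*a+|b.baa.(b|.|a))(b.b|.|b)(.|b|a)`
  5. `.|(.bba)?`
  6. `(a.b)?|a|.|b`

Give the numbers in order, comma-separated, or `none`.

1, 2, 5, 6

1 → match
2 → match
3 → no match
4 → no match
5 → match
6 → match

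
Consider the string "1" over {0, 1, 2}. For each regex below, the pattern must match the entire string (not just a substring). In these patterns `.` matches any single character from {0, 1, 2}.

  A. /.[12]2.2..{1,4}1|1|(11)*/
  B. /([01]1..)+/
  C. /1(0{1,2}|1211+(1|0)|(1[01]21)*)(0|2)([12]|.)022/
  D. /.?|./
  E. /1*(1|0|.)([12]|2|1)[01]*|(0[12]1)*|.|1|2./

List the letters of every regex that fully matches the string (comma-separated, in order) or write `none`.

A → match
B → no match
C → no match — must end with "022"
D → match
E → match

A, D, E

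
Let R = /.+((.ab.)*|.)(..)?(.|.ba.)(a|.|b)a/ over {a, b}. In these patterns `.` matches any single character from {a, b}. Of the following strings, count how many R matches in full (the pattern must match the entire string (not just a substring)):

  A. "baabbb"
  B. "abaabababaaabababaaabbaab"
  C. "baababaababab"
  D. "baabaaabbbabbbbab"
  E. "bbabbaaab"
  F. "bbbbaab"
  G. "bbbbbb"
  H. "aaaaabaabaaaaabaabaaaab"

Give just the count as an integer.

0

A → no match — must end with "a"
B → no match — must end with "a"
C → no match — must end with "a"
D → no match — must end with "a"
E → no match — must end with "a"
F → no match — must end with "a"
G → no match — must end with "a"
H → no match — must end with "a"
Total matched: 0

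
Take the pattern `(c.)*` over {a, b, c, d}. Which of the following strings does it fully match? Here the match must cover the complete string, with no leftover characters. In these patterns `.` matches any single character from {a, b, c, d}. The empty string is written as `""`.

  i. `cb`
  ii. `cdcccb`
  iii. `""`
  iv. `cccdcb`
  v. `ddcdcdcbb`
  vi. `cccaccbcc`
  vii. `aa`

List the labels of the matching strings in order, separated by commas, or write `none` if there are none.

i → match
ii → match
iii → match
iv → match
v → no match
vi → no match
vii → no match

i, ii, iii, iv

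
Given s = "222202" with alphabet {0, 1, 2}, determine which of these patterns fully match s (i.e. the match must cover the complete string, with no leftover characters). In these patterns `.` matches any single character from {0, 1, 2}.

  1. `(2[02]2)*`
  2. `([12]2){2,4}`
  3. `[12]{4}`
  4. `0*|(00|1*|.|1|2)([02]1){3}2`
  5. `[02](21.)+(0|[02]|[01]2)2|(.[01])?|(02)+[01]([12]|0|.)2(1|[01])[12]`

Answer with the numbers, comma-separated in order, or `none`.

1

1 → match
2 → no match
3 → no match
4 → no match
5 → no match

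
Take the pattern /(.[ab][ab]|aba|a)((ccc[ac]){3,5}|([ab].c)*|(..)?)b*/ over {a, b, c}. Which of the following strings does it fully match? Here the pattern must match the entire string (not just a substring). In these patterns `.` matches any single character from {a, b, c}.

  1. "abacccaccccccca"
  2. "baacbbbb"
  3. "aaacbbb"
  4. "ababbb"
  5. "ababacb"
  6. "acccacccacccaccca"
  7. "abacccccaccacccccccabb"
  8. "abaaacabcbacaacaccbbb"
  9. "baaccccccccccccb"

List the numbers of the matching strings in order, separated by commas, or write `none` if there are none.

1 → match
2 → match
3 → match
4 → match
5 → match
6 → match
7 → no match
8 → match
9 → match

1, 2, 3, 4, 5, 6, 8, 9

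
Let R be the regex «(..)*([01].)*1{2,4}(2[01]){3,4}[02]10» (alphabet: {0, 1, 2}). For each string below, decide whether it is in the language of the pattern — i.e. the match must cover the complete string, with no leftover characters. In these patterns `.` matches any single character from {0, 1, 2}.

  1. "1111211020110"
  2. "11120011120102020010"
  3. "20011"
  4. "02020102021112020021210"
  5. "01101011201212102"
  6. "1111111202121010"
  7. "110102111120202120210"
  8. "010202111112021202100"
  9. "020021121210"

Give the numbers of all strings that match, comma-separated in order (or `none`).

6, 7

1 → no match
2 → no match
3 → no match — must end with "10"
4 → no match
5 → no match — must end with "10"
6 → match
7 → match
8 → no match — must end with "10"
9 → no match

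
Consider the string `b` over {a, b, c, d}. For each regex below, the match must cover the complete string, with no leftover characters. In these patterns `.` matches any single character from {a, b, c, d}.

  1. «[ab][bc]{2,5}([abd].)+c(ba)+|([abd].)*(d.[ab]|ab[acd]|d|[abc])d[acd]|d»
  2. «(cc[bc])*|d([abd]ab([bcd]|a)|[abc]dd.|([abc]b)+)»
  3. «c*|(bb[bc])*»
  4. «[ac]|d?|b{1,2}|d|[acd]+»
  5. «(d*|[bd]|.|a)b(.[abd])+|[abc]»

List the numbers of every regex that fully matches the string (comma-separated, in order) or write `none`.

1 → no match
2 → no match
3 → no match
4 → match
5 → match

4, 5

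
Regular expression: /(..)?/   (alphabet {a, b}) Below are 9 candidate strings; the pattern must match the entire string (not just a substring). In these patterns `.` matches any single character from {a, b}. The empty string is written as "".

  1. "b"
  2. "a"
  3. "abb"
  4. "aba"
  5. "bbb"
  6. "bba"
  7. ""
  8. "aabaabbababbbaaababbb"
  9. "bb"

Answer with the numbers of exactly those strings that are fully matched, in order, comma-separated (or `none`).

1 → no match
2 → no match
3 → no match
4 → no match
5 → no match
6 → no match
7 → match
8 → no match
9 → match

7, 9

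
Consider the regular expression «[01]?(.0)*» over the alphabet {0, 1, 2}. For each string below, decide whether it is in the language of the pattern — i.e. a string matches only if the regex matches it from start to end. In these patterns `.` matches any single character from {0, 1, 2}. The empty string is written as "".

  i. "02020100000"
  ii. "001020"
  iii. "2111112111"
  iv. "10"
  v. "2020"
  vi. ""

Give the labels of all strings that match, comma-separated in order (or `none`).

i, ii, iv, v, vi

i → match
ii → match
iii → no match
iv → match
v → match
vi → match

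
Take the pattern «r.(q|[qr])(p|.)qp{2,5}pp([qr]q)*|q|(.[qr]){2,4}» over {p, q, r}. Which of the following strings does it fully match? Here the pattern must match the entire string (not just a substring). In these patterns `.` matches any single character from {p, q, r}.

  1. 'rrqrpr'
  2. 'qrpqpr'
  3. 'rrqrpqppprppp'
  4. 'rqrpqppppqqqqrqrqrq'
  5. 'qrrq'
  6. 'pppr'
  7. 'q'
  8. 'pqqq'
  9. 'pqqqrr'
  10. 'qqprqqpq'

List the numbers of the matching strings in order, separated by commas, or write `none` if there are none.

1 → match
2 → match
3 → no match
4 → match
5 → match
6 → no match
7 → match
8 → match
9 → match
10 → match

1, 2, 4, 5, 7, 8, 9, 10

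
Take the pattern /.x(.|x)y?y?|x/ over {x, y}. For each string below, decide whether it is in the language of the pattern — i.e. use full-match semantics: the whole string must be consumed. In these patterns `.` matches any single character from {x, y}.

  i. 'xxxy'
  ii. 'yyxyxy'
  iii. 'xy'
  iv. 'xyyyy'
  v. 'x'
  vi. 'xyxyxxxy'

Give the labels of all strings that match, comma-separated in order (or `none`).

i, v

i → match
ii → no match
iii → no match
iv → no match
v → match
vi → no match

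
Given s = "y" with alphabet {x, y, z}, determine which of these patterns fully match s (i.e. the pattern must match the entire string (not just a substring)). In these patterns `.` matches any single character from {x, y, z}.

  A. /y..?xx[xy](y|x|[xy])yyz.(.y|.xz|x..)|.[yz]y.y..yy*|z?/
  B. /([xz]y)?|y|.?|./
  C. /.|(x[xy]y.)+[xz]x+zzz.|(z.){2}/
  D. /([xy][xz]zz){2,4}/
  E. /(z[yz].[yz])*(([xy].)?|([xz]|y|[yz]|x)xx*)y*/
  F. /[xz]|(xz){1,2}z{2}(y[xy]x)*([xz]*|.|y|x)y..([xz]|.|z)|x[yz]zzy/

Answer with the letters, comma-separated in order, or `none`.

A → no match
B → match
C → match
D → no match — must end with "zz"
E → match
F → no match

B, C, E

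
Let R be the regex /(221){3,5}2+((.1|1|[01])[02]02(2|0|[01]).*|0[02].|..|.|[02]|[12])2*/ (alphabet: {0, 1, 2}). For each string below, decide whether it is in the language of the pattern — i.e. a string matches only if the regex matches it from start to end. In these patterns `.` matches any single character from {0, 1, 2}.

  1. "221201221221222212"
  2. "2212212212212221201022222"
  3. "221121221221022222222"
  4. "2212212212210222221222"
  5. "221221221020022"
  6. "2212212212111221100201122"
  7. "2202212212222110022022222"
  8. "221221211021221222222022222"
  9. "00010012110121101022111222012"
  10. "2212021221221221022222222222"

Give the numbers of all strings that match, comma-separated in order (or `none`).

none

1 → no match
2 → no match
3 → no match
4 → no match
5 → no match
6 → no match
7 → no match — must start with "221"
8 → no match
9 → no match — must start with "221"
10 → no match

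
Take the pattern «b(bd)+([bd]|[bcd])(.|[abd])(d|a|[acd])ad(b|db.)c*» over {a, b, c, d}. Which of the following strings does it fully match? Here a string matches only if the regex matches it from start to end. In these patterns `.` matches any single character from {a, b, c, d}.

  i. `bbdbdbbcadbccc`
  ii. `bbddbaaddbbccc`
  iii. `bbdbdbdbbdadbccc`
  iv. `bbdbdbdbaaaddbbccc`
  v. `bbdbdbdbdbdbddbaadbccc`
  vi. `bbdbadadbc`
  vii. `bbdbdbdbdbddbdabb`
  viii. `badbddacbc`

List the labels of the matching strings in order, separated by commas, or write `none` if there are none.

i → match
ii → match
iii → match
iv → match
v → match
vi → match
vii → no match
viii → no match — must start with `bbd`

i, ii, iii, iv, v, vi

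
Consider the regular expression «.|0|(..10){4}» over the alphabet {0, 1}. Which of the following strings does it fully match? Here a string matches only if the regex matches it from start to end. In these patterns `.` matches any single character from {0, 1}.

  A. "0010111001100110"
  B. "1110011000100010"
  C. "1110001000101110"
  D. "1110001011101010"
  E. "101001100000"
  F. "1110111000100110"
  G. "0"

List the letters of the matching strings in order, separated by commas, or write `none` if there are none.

A, B, C, D, F, G

A → match
B → match
C → match
D → match
E → no match
F → match
G → match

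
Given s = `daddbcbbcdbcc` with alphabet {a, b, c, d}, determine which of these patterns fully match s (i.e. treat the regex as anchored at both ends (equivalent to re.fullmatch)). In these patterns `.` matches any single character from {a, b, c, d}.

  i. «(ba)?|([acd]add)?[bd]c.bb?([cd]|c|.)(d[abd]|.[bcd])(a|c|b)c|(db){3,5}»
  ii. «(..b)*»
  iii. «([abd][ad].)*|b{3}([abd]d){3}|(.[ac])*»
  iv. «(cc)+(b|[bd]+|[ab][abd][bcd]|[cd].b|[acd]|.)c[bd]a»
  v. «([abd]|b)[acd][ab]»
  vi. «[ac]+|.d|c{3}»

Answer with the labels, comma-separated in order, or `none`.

i

i → match
ii → no match
iii → no match
iv → no match — must start with `cc`
v → no match
vi → no match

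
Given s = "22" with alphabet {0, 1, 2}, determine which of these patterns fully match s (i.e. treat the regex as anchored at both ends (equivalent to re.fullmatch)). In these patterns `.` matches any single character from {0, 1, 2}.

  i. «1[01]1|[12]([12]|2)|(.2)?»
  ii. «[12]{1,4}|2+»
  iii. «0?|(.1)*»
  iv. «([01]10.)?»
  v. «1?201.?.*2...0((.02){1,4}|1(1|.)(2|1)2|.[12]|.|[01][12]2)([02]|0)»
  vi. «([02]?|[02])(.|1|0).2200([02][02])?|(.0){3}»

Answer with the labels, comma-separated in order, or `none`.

i → match
ii → match
iii → no match
iv → no match
v → no match
vi → no match

i, ii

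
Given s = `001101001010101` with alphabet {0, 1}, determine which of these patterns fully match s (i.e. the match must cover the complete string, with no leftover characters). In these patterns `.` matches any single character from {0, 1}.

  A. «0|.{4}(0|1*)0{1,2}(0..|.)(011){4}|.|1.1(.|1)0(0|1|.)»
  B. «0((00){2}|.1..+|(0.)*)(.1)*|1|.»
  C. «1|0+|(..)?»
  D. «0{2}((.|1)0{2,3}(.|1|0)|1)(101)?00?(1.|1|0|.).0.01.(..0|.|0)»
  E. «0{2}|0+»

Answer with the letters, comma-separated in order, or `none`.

A → no match
B → match
C → no match
D → match
E → no match — must end with `0`

B, D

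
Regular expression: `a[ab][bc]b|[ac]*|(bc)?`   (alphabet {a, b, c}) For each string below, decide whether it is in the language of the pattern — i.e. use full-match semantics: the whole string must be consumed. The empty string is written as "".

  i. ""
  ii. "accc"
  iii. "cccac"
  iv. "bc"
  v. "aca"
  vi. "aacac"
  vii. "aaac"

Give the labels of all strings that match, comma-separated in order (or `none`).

i. "" → match
ii. "accc" → match
iii. "cccac" → match
iv. "bc" → match
v. "aca" → match
vi. "aacac" → match
vii. "aaac" → match

i, ii, iii, iv, v, vi, vii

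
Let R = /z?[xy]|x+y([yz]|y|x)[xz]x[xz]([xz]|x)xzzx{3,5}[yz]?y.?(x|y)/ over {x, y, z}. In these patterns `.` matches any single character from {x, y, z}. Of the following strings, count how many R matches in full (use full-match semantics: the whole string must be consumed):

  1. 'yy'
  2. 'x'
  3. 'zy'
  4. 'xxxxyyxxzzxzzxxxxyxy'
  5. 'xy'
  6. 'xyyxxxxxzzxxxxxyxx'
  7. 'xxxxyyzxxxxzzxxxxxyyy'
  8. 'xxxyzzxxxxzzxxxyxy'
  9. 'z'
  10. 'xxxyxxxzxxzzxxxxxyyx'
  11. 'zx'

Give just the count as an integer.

1 → no match
2 → match
3 → match
4 → match
5 → no match
6 → match
7 → match
8 → match
9 → no match
10 → match
11 → match
Total matched: 8

8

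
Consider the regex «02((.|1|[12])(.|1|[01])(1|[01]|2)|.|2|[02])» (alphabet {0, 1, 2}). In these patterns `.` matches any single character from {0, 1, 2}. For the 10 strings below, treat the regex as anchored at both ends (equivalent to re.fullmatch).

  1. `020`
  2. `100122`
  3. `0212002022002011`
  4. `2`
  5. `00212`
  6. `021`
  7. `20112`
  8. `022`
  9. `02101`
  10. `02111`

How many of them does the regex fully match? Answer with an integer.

5

1 → match
2 → no match — must start with `02`
3 → no match
4 → no match — must start with `02`
5 → no match — must start with `02`
6 → match
7 → no match — must start with `02`
8 → match
9 → match
10 → match
Total matched: 5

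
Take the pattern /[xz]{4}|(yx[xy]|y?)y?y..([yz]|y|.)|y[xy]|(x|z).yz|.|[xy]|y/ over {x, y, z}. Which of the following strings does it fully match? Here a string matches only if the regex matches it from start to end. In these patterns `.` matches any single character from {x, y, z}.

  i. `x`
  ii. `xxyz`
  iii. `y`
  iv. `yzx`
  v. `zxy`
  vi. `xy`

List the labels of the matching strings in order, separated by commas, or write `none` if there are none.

i, ii, iii

i → match
ii → match
iii → match
iv → no match
v → no match
vi → no match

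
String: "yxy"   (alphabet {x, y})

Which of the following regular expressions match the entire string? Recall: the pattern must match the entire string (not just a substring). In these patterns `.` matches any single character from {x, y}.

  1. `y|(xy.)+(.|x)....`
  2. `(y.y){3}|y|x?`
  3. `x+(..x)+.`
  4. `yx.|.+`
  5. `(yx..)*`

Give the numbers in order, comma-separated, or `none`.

1 → no match
2 → no match
3 → no match — must start with "x"
4 → match
5 → no match

4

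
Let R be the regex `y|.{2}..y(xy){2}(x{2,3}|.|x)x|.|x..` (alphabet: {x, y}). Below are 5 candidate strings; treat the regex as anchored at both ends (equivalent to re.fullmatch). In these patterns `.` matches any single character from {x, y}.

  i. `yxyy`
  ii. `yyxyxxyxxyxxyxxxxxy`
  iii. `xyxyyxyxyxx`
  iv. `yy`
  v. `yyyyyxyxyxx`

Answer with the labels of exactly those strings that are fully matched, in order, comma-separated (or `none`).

i → no match
ii → no match
iii → match
iv → no match
v → match

iii, v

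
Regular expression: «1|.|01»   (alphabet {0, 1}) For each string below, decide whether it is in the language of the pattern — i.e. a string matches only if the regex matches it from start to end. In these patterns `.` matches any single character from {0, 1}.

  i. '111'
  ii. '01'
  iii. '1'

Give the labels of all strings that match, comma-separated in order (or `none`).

i. '111' → no match
ii. '01' → match
iii. '1' → match

ii, iii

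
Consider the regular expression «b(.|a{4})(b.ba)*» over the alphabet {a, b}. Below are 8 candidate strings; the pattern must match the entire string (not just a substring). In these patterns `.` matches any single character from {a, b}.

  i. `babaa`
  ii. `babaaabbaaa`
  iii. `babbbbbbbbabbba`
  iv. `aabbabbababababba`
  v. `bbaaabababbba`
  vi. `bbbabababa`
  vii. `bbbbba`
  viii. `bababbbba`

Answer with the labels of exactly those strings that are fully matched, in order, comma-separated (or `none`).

vi, vii

i → no match
ii → no match
iii → no match
iv → no match — must start with `b`
v → no match
vi → match
vii → match
viii → no match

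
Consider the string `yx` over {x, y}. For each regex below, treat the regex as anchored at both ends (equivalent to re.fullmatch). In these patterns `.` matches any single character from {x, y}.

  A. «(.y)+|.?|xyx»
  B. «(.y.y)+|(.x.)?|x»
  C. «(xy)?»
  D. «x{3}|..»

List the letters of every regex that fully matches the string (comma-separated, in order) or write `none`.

D

A → no match
B → no match
C → no match
D → match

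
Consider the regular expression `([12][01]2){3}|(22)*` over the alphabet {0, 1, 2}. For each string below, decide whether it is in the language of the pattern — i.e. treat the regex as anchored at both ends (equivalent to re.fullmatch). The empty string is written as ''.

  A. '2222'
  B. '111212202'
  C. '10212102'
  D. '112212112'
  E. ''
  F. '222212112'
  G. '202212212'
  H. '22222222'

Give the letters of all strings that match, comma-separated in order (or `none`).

A, D, E, G, H

A → match
B → no match
C → no match
D → match
E → match
F → no match
G → match
H → match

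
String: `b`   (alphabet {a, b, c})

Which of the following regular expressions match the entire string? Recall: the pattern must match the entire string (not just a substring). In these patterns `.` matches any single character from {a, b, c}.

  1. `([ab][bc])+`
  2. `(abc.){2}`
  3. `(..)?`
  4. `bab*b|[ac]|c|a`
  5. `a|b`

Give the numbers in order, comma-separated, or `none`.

5

1 → no match
2 → no match — must start with `abc`
3 → no match
4 → no match
5 → match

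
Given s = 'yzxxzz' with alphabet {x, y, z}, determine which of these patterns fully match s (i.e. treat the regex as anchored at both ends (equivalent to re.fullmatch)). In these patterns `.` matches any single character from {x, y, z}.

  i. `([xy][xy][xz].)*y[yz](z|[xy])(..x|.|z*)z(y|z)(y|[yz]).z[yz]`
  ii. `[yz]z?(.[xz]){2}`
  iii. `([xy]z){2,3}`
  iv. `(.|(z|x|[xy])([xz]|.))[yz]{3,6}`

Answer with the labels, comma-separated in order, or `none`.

i → no match
ii → match
iii → no match
iv → no match

ii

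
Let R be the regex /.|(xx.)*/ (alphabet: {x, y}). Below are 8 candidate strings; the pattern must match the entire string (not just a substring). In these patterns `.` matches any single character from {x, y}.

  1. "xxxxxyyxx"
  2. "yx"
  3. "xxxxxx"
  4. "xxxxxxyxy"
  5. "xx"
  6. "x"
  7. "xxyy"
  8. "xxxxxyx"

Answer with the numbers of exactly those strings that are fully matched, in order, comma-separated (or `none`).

3, 6

1 → no match
2 → no match
3 → match
4 → no match
5 → no match
6 → match
7 → no match
8 → no match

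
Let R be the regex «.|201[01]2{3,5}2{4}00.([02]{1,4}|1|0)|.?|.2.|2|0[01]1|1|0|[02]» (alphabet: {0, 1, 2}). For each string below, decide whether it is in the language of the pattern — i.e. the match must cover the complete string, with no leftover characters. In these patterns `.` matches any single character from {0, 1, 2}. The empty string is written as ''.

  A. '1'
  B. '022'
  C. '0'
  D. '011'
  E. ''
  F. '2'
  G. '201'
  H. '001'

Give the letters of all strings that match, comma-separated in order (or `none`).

A, B, C, D, E, F, H

A → match
B → match
C → match
D → match
E → match
F → match
G → no match
H → match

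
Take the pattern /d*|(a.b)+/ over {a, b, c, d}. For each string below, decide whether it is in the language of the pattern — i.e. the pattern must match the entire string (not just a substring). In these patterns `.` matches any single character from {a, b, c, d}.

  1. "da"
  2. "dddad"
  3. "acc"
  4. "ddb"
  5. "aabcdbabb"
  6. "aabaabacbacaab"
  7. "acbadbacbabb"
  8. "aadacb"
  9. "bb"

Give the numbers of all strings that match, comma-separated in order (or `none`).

7

1 → no match
2 → no match
3 → no match
4 → no match
5 → no match
6 → no match
7 → match
8 → no match
9 → no match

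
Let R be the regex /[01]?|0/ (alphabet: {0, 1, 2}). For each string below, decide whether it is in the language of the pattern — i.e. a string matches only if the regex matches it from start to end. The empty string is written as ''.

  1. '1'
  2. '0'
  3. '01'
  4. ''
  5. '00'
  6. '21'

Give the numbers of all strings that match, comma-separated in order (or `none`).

1 → match
2 → match
3 → no match
4 → match
5 → no match
6 → no match

1, 2, 4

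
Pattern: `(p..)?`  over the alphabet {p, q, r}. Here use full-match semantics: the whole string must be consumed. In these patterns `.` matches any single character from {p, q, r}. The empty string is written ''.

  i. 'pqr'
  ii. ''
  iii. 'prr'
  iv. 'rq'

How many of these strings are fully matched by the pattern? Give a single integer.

3

i → match
ii → match
iii → match
iv → no match
Total matched: 3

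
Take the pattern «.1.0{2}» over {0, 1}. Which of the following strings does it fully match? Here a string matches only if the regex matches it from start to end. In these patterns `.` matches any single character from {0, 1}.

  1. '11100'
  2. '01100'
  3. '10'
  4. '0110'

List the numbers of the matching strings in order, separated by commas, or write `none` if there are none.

1 → match
2 → match
3 → no match
4 → no match

1, 2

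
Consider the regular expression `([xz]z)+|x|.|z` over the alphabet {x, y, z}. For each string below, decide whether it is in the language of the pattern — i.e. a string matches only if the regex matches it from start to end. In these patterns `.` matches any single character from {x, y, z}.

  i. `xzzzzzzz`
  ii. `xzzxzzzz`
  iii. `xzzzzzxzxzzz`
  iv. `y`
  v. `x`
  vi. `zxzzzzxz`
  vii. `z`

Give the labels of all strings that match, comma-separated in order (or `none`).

i → match
ii → no match
iii → match
iv → match
v → match
vi → no match
vii → match

i, iii, iv, v, vii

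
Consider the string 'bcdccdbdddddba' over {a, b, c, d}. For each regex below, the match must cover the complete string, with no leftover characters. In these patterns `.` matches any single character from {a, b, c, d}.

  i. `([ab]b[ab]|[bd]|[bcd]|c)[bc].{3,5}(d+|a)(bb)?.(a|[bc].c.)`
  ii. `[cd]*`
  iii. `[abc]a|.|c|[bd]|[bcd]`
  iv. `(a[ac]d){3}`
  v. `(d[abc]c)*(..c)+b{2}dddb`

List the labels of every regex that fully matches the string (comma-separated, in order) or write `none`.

i

i → match
ii → no match
iii → no match
iv → no match — must start with 'a'
v → no match — must end with 'bdddb'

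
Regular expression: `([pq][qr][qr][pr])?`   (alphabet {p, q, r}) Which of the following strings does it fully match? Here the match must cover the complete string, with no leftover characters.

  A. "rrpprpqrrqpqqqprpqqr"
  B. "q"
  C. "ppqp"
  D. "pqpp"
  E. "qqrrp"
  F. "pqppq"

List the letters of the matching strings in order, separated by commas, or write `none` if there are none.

none

A → no match
B. "q" → no match
C. "ppqp" → no match
D. "pqpp" → no match
E. "qqrrp" → no match
F. "pqppq" → no match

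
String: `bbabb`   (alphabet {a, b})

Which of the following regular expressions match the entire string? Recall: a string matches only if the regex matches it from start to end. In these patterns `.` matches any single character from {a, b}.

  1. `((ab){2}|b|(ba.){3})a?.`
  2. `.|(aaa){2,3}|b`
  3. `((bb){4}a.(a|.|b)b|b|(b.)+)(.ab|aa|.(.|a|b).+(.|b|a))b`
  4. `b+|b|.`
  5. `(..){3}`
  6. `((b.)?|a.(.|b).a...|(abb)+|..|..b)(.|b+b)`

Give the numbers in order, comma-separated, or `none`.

1 → no match
2 → no match
3 → match
4 → no match
5 → no match
6 → no match

3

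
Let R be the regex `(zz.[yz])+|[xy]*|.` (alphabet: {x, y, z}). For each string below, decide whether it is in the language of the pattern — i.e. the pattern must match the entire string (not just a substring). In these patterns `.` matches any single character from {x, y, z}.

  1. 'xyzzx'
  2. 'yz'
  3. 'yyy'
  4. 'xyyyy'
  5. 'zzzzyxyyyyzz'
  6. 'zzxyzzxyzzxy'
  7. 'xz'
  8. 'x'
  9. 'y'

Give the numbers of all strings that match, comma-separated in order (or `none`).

3, 4, 6, 8, 9

1 → no match
2 → no match
3 → match
4 → match
5 → no match
6 → match
7 → no match
8 → match
9 → match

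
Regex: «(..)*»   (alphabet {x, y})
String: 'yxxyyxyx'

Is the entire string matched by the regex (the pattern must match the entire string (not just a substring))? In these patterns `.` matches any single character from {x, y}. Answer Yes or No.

Yes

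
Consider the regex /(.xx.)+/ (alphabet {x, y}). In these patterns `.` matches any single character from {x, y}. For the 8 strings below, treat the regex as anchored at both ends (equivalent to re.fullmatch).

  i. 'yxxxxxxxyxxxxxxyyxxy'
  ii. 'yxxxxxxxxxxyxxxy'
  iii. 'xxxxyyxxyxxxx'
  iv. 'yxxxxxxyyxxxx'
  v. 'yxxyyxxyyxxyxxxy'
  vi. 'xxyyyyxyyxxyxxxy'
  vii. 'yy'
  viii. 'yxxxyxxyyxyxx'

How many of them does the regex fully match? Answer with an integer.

i → match
ii → match
iii → no match
iv → no match
v → match
vi → no match
vii. 'yy' → no match
viii → no match
Total matched: 3

3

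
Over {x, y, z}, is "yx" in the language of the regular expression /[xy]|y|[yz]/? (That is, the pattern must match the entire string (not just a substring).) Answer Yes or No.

No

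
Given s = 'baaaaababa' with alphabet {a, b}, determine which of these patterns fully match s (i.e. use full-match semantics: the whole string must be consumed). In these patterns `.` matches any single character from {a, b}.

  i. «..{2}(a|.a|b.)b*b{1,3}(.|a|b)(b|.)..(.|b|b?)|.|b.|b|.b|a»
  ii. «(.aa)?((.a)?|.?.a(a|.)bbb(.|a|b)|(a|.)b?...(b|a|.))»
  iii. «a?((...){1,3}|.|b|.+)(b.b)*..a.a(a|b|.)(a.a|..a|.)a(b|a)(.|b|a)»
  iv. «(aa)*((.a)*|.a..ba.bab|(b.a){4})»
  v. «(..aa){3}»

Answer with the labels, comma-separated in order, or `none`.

i → no match
ii → no match
iii → no match
iv → match
v → no match — must end with 'aa'

iv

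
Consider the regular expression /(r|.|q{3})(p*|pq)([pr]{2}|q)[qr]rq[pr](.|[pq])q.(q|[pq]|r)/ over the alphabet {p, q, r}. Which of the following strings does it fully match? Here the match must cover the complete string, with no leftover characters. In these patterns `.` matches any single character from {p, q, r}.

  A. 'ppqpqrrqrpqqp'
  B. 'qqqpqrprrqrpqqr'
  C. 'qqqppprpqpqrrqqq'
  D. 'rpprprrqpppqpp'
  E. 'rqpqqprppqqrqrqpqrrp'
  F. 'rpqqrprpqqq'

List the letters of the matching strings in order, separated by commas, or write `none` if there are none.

B

A → no match
B → match
C → no match
D → no match
E → no match
F → no match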